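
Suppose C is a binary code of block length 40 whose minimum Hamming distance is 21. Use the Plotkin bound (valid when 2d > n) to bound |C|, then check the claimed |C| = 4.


Plotkin bound M ≤ 20; given |C| = 4 ≤ bound (satisfied).

Check applicability: 2d = 42, n = 40.
2d − n = 2 > 0, so Plotkin applies.
Compute d/(2d−n) = 21/2 ≈ 10.5000.
⌊d/(2d−n)⌋ = 10.
Plotkin bound: M ≤ 2·10 = 20.
Given |C| = 4, check: satisfied.
This |C| is below the Plotkin bound.


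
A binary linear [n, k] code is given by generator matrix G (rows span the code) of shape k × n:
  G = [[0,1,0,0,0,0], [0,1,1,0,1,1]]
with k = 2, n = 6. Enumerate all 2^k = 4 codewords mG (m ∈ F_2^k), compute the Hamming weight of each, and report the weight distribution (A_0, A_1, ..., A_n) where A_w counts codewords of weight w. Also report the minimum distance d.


Weight distribution: A_0 = 1, A_1 = 1, A_3 = 1, A_4 = 1. Minimum distance d = 1.

Enumerate all 2^2 = 4 messages m ∈ F_2^2.
For each, compute codeword c = mG in F_2^6, then tally its weight.
  m = 00 → c = 000000, weight = 0.
  m = 10 → c = 010000, weight = 1.
  m = 01 → c = 011011, weight = 4.
  m = 11 → c = 001011, weight = 3.
Tally weights:
  weight 0: 1 codewords.
  weight 1: 1 codewords.
  weight 3: 1 codewords.
  weight 4: 1 codewords.
Minimum distance d = smallest w > 0 with A_w > 0 = 1.
Sanity: Σ A_w = 4 = 2^2 = 4 ✓.


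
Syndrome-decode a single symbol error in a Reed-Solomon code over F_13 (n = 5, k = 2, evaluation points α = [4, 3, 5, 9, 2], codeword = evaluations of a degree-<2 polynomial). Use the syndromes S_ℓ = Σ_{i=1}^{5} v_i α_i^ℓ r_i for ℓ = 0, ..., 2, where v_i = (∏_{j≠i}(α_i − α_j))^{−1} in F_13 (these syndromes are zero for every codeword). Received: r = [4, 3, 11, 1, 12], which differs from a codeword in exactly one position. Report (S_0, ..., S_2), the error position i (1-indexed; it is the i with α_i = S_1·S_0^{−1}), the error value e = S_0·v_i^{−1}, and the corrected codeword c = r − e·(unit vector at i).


S = (1, 4, 3), error at position 1, error magnitude e = 10, c = [7, 3, 11, 1, 12].

Step 1: column multipliers v_i = (∏_{j≠i}(α_i − α_j))^{−1} mod 13.
  i = 1 (α = 4): (4−3)(4−5)(4−9)(4−2) = 1·(−1)·(−5)·2 = 10 ≡ 10, so v_1 = 10^{−1} = 4 (mod 13).
  i = 2 (α = 3): (3−4)(3−5)(3−9)(3−2) = (−1)·(−2)·(−6)·1 = −12 ≡ 1, so v_2 = 1^{−1} = 1 (mod 13).
  i = 3 (α = 5): (5−4)(5−3)(5−9)(5−2) = 1·2·(−4)·3 = −24 ≡ 2, so v_3 = 2^{−1} = 7 (mod 13).
  i = 4 (α = 9): (9−4)(9−3)(9−5)(9−2) = 5·6·4·7 = 840 ≡ 8, so v_4 = 8^{−1} = 5 (mod 13).
  i = 5 (α = 2): (2−4)(2−3)(2−5)(2−9) = (−2)·(−1)·(−3)·(−7) = 42 ≡ 3, so v_5 = 3^{−1} = 9 (mod 13).
  v = [4, 1, 7, 5, 9].
Step 2: syndromes of r = [4, 3, 11, 1, 12] (all sums mod 13).
  S_0 = Σ v_i r_i = 4·4 + 1·3 + 7·11 + 5·1 + 9·12 = 209 ≡ 1.
  S_1 = Σ v_i α_i r_i = 4·4·4 + 1·3·3 + 7·5·11 + 5·9·1 + 9·2·12 = 719 ≡ 4.
  α_i^2 mod 13 = [3, 9, 12, 3, 4].
  S_2 = Σ v_i α_i^2 r_i = 4·3·4 + 1·9·3 + 7·12·11 + 5·3·1 + 9·4·12 = 1446 ≡ 3.
  S = (1, 4, 3) ≠ 0, so r is not a codeword (an error is present).
Step 3: locate the error. For a single error e at position i, S_ℓ = v_i·e·α_i^ℓ, so α_err = S_1/S_0.
  S_0^{−1} = 1^{−1} = 1 (mod 13), so α_err = 4·1 = 4 ≡ 4 = α_1. Error position i = 1.
  Consistency check: S_2/S_1 = 3·10 = 30 ≡ 4 = α_err ✓ (single-error assumption holds).
Step 4: error magnitude e = S_0/v_1 = S_0·∏_{j≠1}(α_1 − α_j) = 1·10 = 10 ≡ 10 (mod 13).
Step 5: correct position 1: c_1 = r_1 − e = 4 − 10 ≡ 7 (mod 13). Hence c = [7, 3, 11, 1, 12].
  Check: interpolating c through the α_i gives m(x) = 4 + 4·x (degree < 2) with m(α_i) = c_i for every i, so c is indeed a codeword.


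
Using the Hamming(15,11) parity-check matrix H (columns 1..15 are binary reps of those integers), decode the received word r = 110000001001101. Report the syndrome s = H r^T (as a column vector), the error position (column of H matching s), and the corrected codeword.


s = (0, 1, 0, 0)^T, error position = 4, corrected codeword c = 110100001001101

Compute s = H r^T mod 2 one row at a time:
  s_1 = 0 + 1 + 0 + 0 + 1 + 1 + 0 + 1 = 4 ≡ 0 (mod 2).
  s_2 = 0 + 0 + 0 + 0 + 1 + 1 + 0 + 1 = 3 ≡ 1 (mod 2).
  s_3 = 1 + 0 + 0 + 0 + 0 + 0 + 0 + 1 = 2 ≡ 0 (mod 2).
  s_4 = 1 + 0 + 0 + 0 + 1 + 0 + 1 + 1 = 4 ≡ 0 (mod 2).
s = (0, 1, 0, 0)^T — this equals column 4 of H (binary 0100), so error is at position 4.
Correct: flip bit 4 of r = 110000001001101 to get c = 110100001001101.


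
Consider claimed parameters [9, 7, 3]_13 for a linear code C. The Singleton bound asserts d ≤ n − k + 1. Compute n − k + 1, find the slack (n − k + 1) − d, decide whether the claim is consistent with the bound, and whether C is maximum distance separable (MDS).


Singleton RHS = n − k + 1 = 3, slack = 0, bound satisfied, MDS.

Singleton bound: d ≤ n − k + 1.
Here n = 9, k = 7, so n − k + 1 = 3.
Given d = 3, check d ≤ 3: YES.
Slack = (n − k + 1) − d = 0.
The code is MDS (slack = 0).
Description: the claimed parameters are [9, 7, 3]_13; such a code would be MDS (meets Singleton bound).


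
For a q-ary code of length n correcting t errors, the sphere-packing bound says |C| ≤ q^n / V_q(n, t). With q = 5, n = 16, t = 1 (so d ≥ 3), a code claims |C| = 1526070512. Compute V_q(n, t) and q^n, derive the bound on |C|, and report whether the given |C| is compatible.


V_q(n, t) = 65, q^n = 152587890625, Hamming bound = 2347506009, |C| = 1526070512 ≤ bound (satisfied).

Step 1: Compute V_q(n, t) = Σ_{j=0}^1 C(n, j) (q−1)^j.
  j = 0: C(16,0)·(4)^0 = 1·1 = 1.
  j = 1: C(16,1)·(4)^1 = 16·4 = 64.
  V_q(n, t) = 1 + 64 = 65.
Step 2: q^n = 5^16 = 152587890625.
Step 3: Hamming bound ⌊q^n / V_q(n,t)⌋ = ⌊152587890625/65⌋ = 2347506009.
Step 4: Compare |C| = 1526070512 to 2347506009: satisfied.
The claimed |C| lies below the Hamming bound.


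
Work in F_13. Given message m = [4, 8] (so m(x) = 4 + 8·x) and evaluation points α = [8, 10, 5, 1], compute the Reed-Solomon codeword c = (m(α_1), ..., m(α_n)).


c = [3, 6, 5, 12]

Message polynomial: m(x) = 4 + 8·x (mod 13).
For each evaluation point α_i, compute m(α_i) mod 13:
  α_1 = 8: Horner steps 8 → 3, so m(8) = 3.
  α_2 = 10: Horner steps 8 → 6, so m(10) = 6.
  α_3 = 5: Horner steps 8 → 5, so m(5) = 5.
  α_4 = 1: Horner steps 8 → 12, so m(1) = 12.
Codeword c = [3, 6, 5, 12] ∈ F_13^4.


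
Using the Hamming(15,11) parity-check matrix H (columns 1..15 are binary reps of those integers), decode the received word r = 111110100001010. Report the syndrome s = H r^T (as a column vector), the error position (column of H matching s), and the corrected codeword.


s = (0, 1, 0, 0)^T, error position = 4, corrected codeword c = 111010100001010

Compute s = H r^T mod 2 one row at a time:
  s_1 = 0 + 0 + 0 + 0 + 1 + 0 + 1 + 0 = 2 ≡ 0 (mod 2).
  s_2 = 1 + 1 + 0 + 1 + 1 + 0 + 1 + 0 = 5 ≡ 1 (mod 2).
  s_3 = 1 + 1 + 0 + 1 + 0 + 0 + 1 + 0 = 4 ≡ 0 (mod 2).
  s_4 = 1 + 1 + 1 + 1 + 0 + 0 + 0 + 0 = 4 ≡ 0 (mod 2).
s = (0, 1, 0, 0)^T — this equals column 4 of H (binary 0100), so error is at position 4.
Correct: flip bit 4 of r = 111110100001010 to get c = 111010100001010.


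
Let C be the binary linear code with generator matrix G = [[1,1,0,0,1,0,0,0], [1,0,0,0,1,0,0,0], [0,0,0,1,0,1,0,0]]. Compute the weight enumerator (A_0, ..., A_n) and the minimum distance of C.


Weight distribution: A_0 = 1, A_1 = 1, A_2 = 2, A_3 = 2, A_4 = 1, A_5 = 1. Minimum distance d = 1.

Enumerate all 2^3 = 8 messages m ∈ F_2^3.
For each, compute codeword c = mG in F_2^8, then tally its weight.
  m = 000 → c = 00000000, weight = 0.
  m = 100 → c = 11001000, weight = 3.
  m = 010 → c = 10001000, weight = 2.
  m = 110 → c = 01000000, weight = 1.
  m = 001 → c = 00010100, weight = 2.
  m = 101 → c = 11011100, weight = 5.
  m = 011 → c = 10011100, weight = 4.
  m = 111 → c = 01010100, weight = 3.
Tally weights:
  weight 0: 1 codewords.
  weight 1: 1 codewords.
  weight 2: 2 codewords.
  weight 3: 2 codewords.
  weight 4: 1 codewords.
  weight 5: 1 codewords.
Minimum distance d = smallest w > 0 with A_w > 0 = 1.
Sanity: Σ A_w = 8 = 2^3 = 8 ✓.


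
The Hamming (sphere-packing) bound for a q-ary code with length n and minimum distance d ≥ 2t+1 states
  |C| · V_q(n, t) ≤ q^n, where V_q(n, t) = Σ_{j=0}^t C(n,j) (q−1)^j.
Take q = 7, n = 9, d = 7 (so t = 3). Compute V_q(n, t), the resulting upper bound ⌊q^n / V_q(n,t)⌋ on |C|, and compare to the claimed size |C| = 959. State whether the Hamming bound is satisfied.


V_q(n, t) = 19495, q^n = 40353607, Hamming bound = 2069, |C| = 959 ≤ bound (satisfied).

Step 1: Compute V_q(n, t) = Σ_{j=0}^3 C(n, j) (q−1)^j.
  j = 0: C(9,0)·(6)^0 = 1·1 = 1.
  j = 1: C(9,1)·(6)^1 = 9·6 = 54.
  j = 2: C(9,2)·(6)^2 = 36·36 = 1296.
  j = 3: C(9,3)·(6)^3 = 84·216 = 18144.
  V_q(n, t) = 1 + 54 + 1296 + 18144 = 19495.
Step 2: q^n = 7^9 = 40353607.
Step 3: Hamming bound ⌊q^n / V_q(n,t)⌋ = ⌊40353607/19495⌋ = 2069.
Step 4: Compare |C| = 959 to 2069: satisfied.
The claimed |C| lies below the Hamming bound.


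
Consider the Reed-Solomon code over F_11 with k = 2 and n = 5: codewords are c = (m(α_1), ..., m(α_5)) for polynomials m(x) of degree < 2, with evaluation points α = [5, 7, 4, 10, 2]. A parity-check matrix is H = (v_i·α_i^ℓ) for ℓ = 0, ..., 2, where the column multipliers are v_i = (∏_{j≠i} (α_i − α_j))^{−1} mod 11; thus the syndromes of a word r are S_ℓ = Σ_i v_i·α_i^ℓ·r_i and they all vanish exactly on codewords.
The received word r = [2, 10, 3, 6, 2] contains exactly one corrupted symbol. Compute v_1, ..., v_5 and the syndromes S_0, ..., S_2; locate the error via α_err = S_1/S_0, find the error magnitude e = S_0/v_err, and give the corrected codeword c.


S = (6, 8, 7), error at position 1, error magnitude e = 4, c = [9, 10, 3, 6, 2].

Step 1: column multipliers v_i = (∏_{j≠i}(α_i − α_j))^{−1} mod 11.
  i = 1 (α = 5): (5−7)(5−4)(5−10)(5−2) = (−2)·1·(−5)·3 = 30 ≡ 8, so v_1 = 8^{−1} = 7 (mod 11).
  i = 2 (α = 7): (7−5)(7−4)(7−10)(7−2) = 2·3·(−3)·5 = −90 ≡ 9, so v_2 = 9^{−1} = 5 (mod 11).
  i = 3 (α = 4): (4−5)(4−7)(4−10)(4−2) = (−1)·(−3)·(−6)·2 = −36 ≡ 8, so v_3 = 8^{−1} = 7 (mod 11).
  i = 4 (α = 10): (10−5)(10−7)(10−4)(10−2) = 5·3·6·8 = 720 ≡ 5, so v_4 = 5^{−1} = 9 (mod 11).
  i = 5 (α = 2): (2−5)(2−7)(2−4)(2−10) = (−3)·(−5)·(−2)·(−8) = 240 ≡ 9, so v_5 = 9^{−1} = 5 (mod 11).
  v = [7, 5, 7, 9, 5].
Step 2: syndromes of r = [2, 10, 3, 6, 2] (all sums mod 11).
  S_0 = Σ v_i r_i = 7·2 + 5·10 + 7·3 + 9·6 + 5·2 = 149 ≡ 6.
  S_1 = Σ v_i α_i r_i = 7·5·2 + 5·7·10 + 7·4·3 + 9·10·6 + 5·2·2 = 1064 ≡ 8.
  α_i^2 mod 11 = [3, 5, 5, 1, 4].
  S_2 = Σ v_i α_i^2 r_i = 7·3·2 + 5·5·10 + 7·5·3 + 9·1·6 + 5·4·2 = 491 ≡ 7.
  S = (6, 8, 7) ≠ 0, so r is not a codeword (an error is present).
Step 3: locate the error. For a single error e at position i, S_ℓ = v_i·e·α_i^ℓ, so α_err = S_1/S_0.
  S_0^{−1} = 6^{−1} = 2 (mod 11), so α_err = 8·2 = 16 ≡ 5 = α_1. Error position i = 1.
  Consistency check: S_2/S_1 = 7·7 = 49 ≡ 5 = α_err ✓ (single-error assumption holds).
Step 4: error magnitude e = S_0/v_1 = S_0·∏_{j≠1}(α_1 − α_j) = 6·8 = 48 ≡ 4 (mod 11).
Step 5: correct position 1: c_1 = r_1 − e = 2 − 4 ≡ 9 (mod 11). Hence c = [9, 10, 3, 6, 2].
  Check: interpolating c through the α_i gives m(x) = 1 + 6·x (degree < 2) with m(α_i) = c_i for every i, so c is indeed a codeword.


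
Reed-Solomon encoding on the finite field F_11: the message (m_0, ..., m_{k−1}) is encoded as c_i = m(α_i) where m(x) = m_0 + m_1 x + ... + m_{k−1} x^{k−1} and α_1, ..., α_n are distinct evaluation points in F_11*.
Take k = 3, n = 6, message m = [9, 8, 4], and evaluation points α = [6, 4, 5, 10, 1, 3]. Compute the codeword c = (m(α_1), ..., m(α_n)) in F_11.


c = [3, 6, 6, 5, 10, 3]

Message polynomial: m(x) = 9 + 8·x + 4·x^2 (mod 11).
For each evaluation point α_i, compute m(α_i) mod 11:
  α_1 = 6: Horner steps 4 → 10 → 3, so m(6) = 3.
  α_2 = 4: Horner steps 4 → 2 → 6, so m(4) = 6.
  α_3 = 5: Horner steps 4 → 6 → 6, so m(5) = 6.
  α_4 = 10: Horner steps 4 → 4 → 5, so m(10) = 5.
  α_5 = 1: Horner steps 4 → 1 → 10, so m(1) = 10.
  α_6 = 3: Horner steps 4 → 9 → 3, so m(3) = 3.
Codeword c = [3, 6, 6, 5, 10, 3] ∈ F_11^6.


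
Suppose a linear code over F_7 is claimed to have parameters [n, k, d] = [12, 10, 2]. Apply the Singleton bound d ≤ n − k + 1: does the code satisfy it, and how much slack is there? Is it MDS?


Singleton RHS = n − k + 1 = 3, slack = 1, bound satisfied, not MDS.

Singleton bound: d ≤ n − k + 1.
Here n = 12, k = 10, so n − k + 1 = 3.
Given d = 2, check d ≤ 3: YES.
Slack = (n − k + 1) − d = 1.
The code is NOT MDS (slack = 1 > 0).
Description: the claimed parameters are [12, 10, 2]_7; such a code would be non-MDS.


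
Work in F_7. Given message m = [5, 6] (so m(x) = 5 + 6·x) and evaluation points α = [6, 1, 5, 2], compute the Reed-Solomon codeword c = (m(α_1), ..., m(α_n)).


c = [6, 4, 0, 3]

Message polynomial: m(x) = 5 + 6·x (mod 7).
For each evaluation point α_i, compute m(α_i) mod 7:
  α_1 = 6: Horner steps 6 → 6, so m(6) = 6.
  α_2 = 1: Horner steps 6 → 4, so m(1) = 4.
  α_3 = 5: Horner steps 6 → 0, so m(5) = 0.
  α_4 = 2: Horner steps 6 → 3, so m(2) = 3.
Codeword c = [6, 4, 0, 3] ∈ F_7^4.


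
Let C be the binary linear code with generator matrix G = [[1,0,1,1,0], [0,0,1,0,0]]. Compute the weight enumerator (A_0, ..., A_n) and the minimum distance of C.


Weight distribution: A_0 = 1, A_1 = 1, A_2 = 1, A_3 = 1. Minimum distance d = 1.

Enumerate all 2^2 = 4 messages m ∈ F_2^2.
For each, compute codeword c = mG in F_2^5, then tally its weight.
  m = 00 → c = 00000, weight = 0.
  m = 10 → c = 10110, weight = 3.
  m = 01 → c = 00100, weight = 1.
  m = 11 → c = 10010, weight = 2.
Tally weights:
  weight 0: 1 codewords.
  weight 1: 1 codewords.
  weight 2: 1 codewords.
  weight 3: 1 codewords.
Minimum distance d = smallest w > 0 with A_w > 0 = 1.
Sanity: Σ A_w = 4 = 2^2 = 4 ✓.


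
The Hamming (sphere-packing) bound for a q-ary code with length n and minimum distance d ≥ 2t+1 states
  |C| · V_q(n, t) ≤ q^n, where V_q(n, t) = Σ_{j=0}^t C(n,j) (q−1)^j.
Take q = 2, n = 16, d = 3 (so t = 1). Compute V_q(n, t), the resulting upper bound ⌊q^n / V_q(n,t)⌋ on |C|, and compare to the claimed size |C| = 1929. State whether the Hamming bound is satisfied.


V_q(n, t) = 17, q^n = 65536, Hamming bound = 3855, |C| = 1929 ≤ bound (satisfied).

Step 1: Compute V_q(n, t) = Σ_{j=0}^1 C(n, j) (q−1)^j.
  j = 0: C(16,0)·(1)^0 = 1·1 = 1.
  j = 1: C(16,1)·(1)^1 = 16·1 = 16.
  V_q(n, t) = 1 + 16 = 17.
Step 2: q^n = 2^16 = 65536.
Step 3: Hamming bound ⌊q^n / V_q(n,t)⌋ = ⌊65536/17⌋ = 3855.
Step 4: Compare |C| = 1929 to 3855: satisfied.
The claimed |C| lies below the Hamming bound.


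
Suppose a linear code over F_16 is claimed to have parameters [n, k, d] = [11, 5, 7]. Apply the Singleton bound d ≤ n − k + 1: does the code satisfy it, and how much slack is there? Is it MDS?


Singleton RHS = n − k + 1 = 7, slack = 0, bound satisfied, MDS.

Singleton bound: d ≤ n − k + 1.
Here n = 11, k = 5, so n − k + 1 = 7.
Given d = 7, check d ≤ 7: YES.
Slack = (n − k + 1) − d = 0.
The code is MDS (slack = 0).
Description: the claimed parameters are [11, 5, 7]_16; such a code would be MDS (meets Singleton bound).


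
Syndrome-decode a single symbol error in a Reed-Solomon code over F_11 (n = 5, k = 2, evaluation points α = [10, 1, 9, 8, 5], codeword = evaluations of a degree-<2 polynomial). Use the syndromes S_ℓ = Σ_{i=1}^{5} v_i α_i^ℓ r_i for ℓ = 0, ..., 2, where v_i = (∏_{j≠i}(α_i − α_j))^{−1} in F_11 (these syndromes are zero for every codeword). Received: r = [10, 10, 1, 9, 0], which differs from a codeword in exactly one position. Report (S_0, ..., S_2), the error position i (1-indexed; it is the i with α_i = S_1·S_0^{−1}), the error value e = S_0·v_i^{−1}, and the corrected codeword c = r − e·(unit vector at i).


S = (3, 8, 3), error at position 1, error magnitude e = 6, c = [4, 10, 1, 9, 0].

Step 1: column multipliers v_i = (∏_{j≠i}(α_i − α_j))^{−1} mod 11.
  i = 1 (α = 10): (10−1)(10−9)(10−8)(10−5) = 9·1·2·5 = 90 ≡ 2, so v_1 = 2^{−1} = 6 (mod 11).
  i = 2 (α = 1): (1−10)(1−9)(1−8)(1−5) = (−9)·(−8)·(−7)·(−4) = 2016 ≡ 3, so v_2 = 3^{−1} = 4 (mod 11).
  i = 3 (α = 9): (9−10)(9−1)(9−8)(9−5) = (−1)·8·1·4 = −32 ≡ 1, so v_3 = 1^{−1} = 1 (mod 11).
  i = 4 (α = 8): (8−10)(8−1)(8−9)(8−5) = (−2)·7·(−1)·3 = 42 ≡ 9, so v_4 = 9^{−1} = 5 (mod 11).
  i = 5 (α = 5): (5−10)(5−1)(5−9)(5−8) = (−5)·4·(−4)·(−3) = −240 ≡ 2, so v_5 = 2^{−1} = 6 (mod 11).
  v = [6, 4, 1, 5, 6].
Step 2: syndromes of r = [10, 10, 1, 9, 0] (all sums mod 11).
  S_0 = Σ v_i r_i = 6·10 + 4·10 + 1·1 + 5·9 + 6·0 = 146 ≡ 3.
  S_1 = Σ v_i α_i r_i = 6·10·10 + 4·1·10 + 1·9·1 + 5·8·9 + 6·5·0 = 1009 ≡ 8.
  α_i^2 mod 11 = [1, 1, 4, 9, 3].
  S_2 = Σ v_i α_i^2 r_i = 6·1·10 + 4·1·10 + 1·4·1 + 5·9·9 + 6·3·0 = 509 ≡ 3.
  S = (3, 8, 3) ≠ 0, so r is not a codeword (an error is present).
Step 3: locate the error. For a single error e at position i, S_ℓ = v_i·e·α_i^ℓ, so α_err = S_1/S_0.
  S_0^{−1} = 3^{−1} = 4 (mod 11), so α_err = 8·4 = 32 ≡ 10 = α_1. Error position i = 1.
  Consistency check: S_2/S_1 = 3·7 = 21 ≡ 10 = α_err ✓ (single-error assumption holds).
Step 4: error magnitude e = S_0/v_1 = S_0·∏_{j≠1}(α_1 − α_j) = 3·2 = 6 ≡ 6 (mod 11).
Step 5: correct position 1: c_1 = r_1 − e = 10 − 6 ≡ 4 (mod 11). Hence c = [4, 10, 1, 9, 0].
  Check: interpolating c through the α_i gives m(x) = 7 + 3·x (degree < 2) with m(α_i) = c_i for every i, so c is indeed a codeword.


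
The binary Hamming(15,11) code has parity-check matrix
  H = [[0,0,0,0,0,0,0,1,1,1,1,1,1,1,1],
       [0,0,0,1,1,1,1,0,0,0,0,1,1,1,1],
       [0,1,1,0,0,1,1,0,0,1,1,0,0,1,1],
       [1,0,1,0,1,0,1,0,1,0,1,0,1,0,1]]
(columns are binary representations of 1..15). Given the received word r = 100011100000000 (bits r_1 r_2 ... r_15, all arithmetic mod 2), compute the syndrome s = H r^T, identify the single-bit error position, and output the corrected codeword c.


s = (0, 1, 0, 1)^T, error position = 5, corrected codeword c = 100001100000000

Compute s = H r^T mod 2 one row at a time:
  s_1 = 0 + 0 + 0 + 0 + 0 + 0 + 0 + 0 = 0 ≡ 0 (mod 2).
  s_2 = 0 + 1 + 1 + 1 + 0 + 0 + 0 + 0 = 3 ≡ 1 (mod 2).
  s_3 = 0 + 0 + 1 + 1 + 0 + 0 + 0 + 0 = 2 ≡ 0 (mod 2).
  s_4 = 1 + 0 + 1 + 1 + 0 + 0 + 0 + 0 = 3 ≡ 1 (mod 2).
s = (0, 1, 0, 1)^T — this equals column 5 of H (binary 0101), so error is at position 5.
Correct: flip bit 5 of r = 100011100000000 to get c = 100001100000000.


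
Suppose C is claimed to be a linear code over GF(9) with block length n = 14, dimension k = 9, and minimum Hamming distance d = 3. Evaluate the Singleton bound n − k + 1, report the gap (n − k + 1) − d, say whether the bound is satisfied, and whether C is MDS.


Singleton RHS = n − k + 1 = 6, slack = 3, bound satisfied, not MDS.

Singleton bound: d ≤ n − k + 1.
Here n = 14, k = 9, so n − k + 1 = 6.
Given d = 3, check d ≤ 6: YES.
Slack = (n − k + 1) − d = 3.
The code is NOT MDS (slack = 3 > 0).
Description: the claimed parameters are [14, 9, 3]_9; such a code would be non-MDS.


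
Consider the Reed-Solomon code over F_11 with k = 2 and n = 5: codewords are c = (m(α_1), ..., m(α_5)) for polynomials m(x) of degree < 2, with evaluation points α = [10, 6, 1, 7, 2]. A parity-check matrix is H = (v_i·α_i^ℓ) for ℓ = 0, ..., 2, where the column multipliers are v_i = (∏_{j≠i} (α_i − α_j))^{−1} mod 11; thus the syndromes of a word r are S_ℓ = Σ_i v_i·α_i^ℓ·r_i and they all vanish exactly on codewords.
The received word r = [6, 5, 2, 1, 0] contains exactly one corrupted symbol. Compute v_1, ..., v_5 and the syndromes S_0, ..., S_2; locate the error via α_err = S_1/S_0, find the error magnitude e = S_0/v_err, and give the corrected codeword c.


S = (8, 4, 2), error at position 2, error magnitude e = 2, c = [6, 3, 2, 1, 0].

Step 1: column multipliers v_i = (∏_{j≠i}(α_i − α_j))^{−1} mod 11.
  i = 1 (α = 10): (10−6)(10−1)(10−7)(10−2) = 4·9·3·8 = 864 ≡ 6, so v_1 = 6^{−1} = 2 (mod 11).
  i = 2 (α = 6): (6−10)(6−1)(6−7)(6−2) = (−4)·5·(−1)·4 = 80 ≡ 3, so v_2 = 3^{−1} = 4 (mod 11).
  i = 3 (α = 1): (1−10)(1−6)(1−7)(1−2) = (−9)·(−5)·(−6)·(−1) = 270 ≡ 6, so v_3 = 6^{−1} = 2 (mod 11).
  i = 4 (α = 7): (7−10)(7−6)(7−1)(7−2) = (−3)·1·6·5 = −90 ≡ 9, so v_4 = 9^{−1} = 5 (mod 11).
  i = 5 (α = 2): (2−10)(2−6)(2−1)(2−7) = (−8)·(−4)·1·(−5) = −160 ≡ 5, so v_5 = 5^{−1} = 9 (mod 11).
  v = [2, 4, 2, 5, 9].
Step 2: syndromes of r = [6, 5, 2, 1, 0] (all sums mod 11).
  S_0 = Σ v_i r_i = 2·6 + 4·5 + 2·2 + 5·1 + 9·0 = 41 ≡ 8.
  S_1 = Σ v_i α_i r_i = 2·10·6 + 4·6·5 + 2·1·2 + 5·7·1 + 9·2·0 = 279 ≡ 4.
  α_i^2 mod 11 = [1, 3, 1, 5, 4].
  S_2 = Σ v_i α_i^2 r_i = 2·1·6 + 4·3·5 + 2·1·2 + 5·5·1 + 9·4·0 = 101 ≡ 2.
  S = (8, 4, 2) ≠ 0, so r is not a codeword (an error is present).
Step 3: locate the error. For a single error e at position i, S_ℓ = v_i·e·α_i^ℓ, so α_err = S_1/S_0.
  S_0^{−1} = 8^{−1} = 7 (mod 11), so α_err = 4·7 = 28 ≡ 6 = α_2. Error position i = 2.
  Consistency check: S_2/S_1 = 2·3 = 6 ≡ 6 = α_err ✓ (single-error assumption holds).
Step 4: error magnitude e = S_0/v_2 = S_0·∏_{j≠2}(α_2 − α_j) = 8·3 = 24 ≡ 2 (mod 11).
Step 5: correct position 2: c_2 = r_2 − e = 5 − 2 ≡ 3 (mod 11). Hence c = [6, 3, 2, 1, 0].
  Check: interpolating c through the α_i gives m(x) = 4 + 9·x (degree < 2) with m(α_i) = c_i for every i, so c is indeed a codeword.


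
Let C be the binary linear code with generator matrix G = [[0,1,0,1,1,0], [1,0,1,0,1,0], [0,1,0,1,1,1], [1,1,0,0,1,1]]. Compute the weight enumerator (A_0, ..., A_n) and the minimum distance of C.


Weight distribution: A_0 = 1, A_1 = 1, A_2 = 2, A_3 = 6, A_4 = 5, A_5 = 1. Minimum distance d = 1.

Enumerate all 2^4 = 16 messages m ∈ F_2^4.
For each, compute codeword c = mG in F_2^6, then tally its weight.
  m = 0000 → c = 000000, weight = 0.
  m = 1000 → c = 010110, weight = 3.
  m = 0100 → c = 101010, weight = 3.
  m = 1100 → c = 111100, weight = 4.
  m = 0010 → c = 010111, weight = 4.
  m = 1010 → c = 000001, weight = 1.
  m = 0110 → c = 111101, weight = 5.
  m = 1110 → c = 101011, weight = 4.
  m = 0001 → c = 110011, weight = 4.
  m = 1001 → c = 100101, weight = 3.
  m = 0101 → c = 011001, weight = 3.
  m = 1101 → c = 001111, weight = 4.
  m = 0011 → c = 100100, weight = 2.
  m = 1011 → c = 110010, weight = 3.
  m = 0111 → c = 001110, weight = 3.
  m = 1111 → c = 011000, weight = 2.
Tally weights:
  weight 0: 1 codewords.
  weight 1: 1 codewords.
  weight 2: 2 codewords.
  weight 3: 6 codewords.
  weight 4: 5 codewords.
  weight 5: 1 codewords.
Minimum distance d = smallest w > 0 with A_w > 0 = 1.
Sanity: Σ A_w = 16 = 2^4 = 16 ✓.


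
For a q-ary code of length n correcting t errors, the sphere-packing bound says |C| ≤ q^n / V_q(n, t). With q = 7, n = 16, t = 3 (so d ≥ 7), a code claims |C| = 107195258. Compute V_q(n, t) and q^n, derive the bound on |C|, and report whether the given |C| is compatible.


V_q(n, t) = 125377, q^n = 33232930569601, Hamming bound = 265064011, |C| = 107195258 ≤ bound (satisfied).

Step 1: Compute V_q(n, t) = Σ_{j=0}^3 C(n, j) (q−1)^j.
  j = 0: C(16,0)·(6)^0 = 1·1 = 1.
  j = 1: C(16,1)·(6)^1 = 16·6 = 96.
  j = 2: C(16,2)·(6)^2 = 120·36 = 4320.
  j = 3: C(16,3)·(6)^3 = 560·216 = 120960.
  V_q(n, t) = 1 + 96 + 4320 + 120960 = 125377.
Step 2: q^n = 7^16 = 33232930569601.
Step 3: Hamming bound ⌊q^n / V_q(n,t)⌋ = ⌊33232930569601/125377⌋ = 265064011.
Step 4: Compare |C| = 107195258 to 265064011: satisfied.
The claimed |C| lies below the Hamming bound.


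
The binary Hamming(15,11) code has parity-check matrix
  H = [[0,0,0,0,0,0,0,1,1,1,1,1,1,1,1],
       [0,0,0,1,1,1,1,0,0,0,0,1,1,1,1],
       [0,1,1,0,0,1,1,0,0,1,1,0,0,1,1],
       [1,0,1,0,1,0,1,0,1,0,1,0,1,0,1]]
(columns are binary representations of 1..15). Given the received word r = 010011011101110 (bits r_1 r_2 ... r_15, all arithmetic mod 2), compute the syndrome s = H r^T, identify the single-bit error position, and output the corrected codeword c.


s = (0, 1, 0, 1)^T, error position = 5, corrected codeword c = 010001011101110

Compute s = H r^T mod 2 one row at a time:
  s_1 = 1 + 1 + 1 + 0 + 1 + 1 + 1 + 0 = 6 ≡ 0 (mod 2).
  s_2 = 0 + 1 + 1 + 0 + 1 + 1 + 1 + 0 = 5 ≡ 1 (mod 2).
  s_3 = 1 + 0 + 1 + 0 + 1 + 0 + 1 + 0 = 4 ≡ 0 (mod 2).
  s_4 = 0 + 0 + 1 + 0 + 1 + 0 + 1 + 0 = 3 ≡ 1 (mod 2).
s = (0, 1, 0, 1)^T — this equals column 5 of H (binary 0101), so error is at position 5.
Correct: flip bit 5 of r = 010011011101110 to get c = 010001011101110.


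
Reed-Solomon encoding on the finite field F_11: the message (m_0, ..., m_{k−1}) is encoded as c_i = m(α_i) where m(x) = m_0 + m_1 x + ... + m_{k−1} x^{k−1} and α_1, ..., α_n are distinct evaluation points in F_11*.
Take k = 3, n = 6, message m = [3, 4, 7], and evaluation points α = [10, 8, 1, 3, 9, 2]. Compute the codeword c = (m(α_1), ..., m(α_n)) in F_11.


c = [6, 10, 3, 1, 1, 6]

Message polynomial: m(x) = 3 + 4·x + 7·x^2 (mod 11).
For each evaluation point α_i, compute m(α_i) mod 11:
  α_1 = 10: Horner steps 7 → 8 → 6, so m(10) = 6.
  α_2 = 8: Horner steps 7 → 5 → 10, so m(8) = 10.
  α_3 = 1: Horner steps 7 → 0 → 3, so m(1) = 3.
  α_4 = 3: Horner steps 7 → 3 → 1, so m(3) = 1.
  α_5 = 9: Horner steps 7 → 1 → 1, so m(9) = 1.
  α_6 = 2: Horner steps 7 → 7 → 6, so m(2) = 6.
Codeword c = [6, 10, 3, 1, 1, 6] ∈ F_11^6.


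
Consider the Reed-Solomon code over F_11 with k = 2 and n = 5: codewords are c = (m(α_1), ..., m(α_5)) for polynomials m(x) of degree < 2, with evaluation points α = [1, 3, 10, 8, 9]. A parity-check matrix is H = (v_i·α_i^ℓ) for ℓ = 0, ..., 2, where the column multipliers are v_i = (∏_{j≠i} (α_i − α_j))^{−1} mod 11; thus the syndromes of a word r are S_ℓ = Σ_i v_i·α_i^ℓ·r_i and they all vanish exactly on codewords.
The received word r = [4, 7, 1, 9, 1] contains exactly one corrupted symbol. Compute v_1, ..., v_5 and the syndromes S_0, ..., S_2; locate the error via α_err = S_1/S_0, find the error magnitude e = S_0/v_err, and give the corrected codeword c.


S = (1, 9, 4), error at position 5, error magnitude e = 7, c = [4, 7, 1, 9, 5].

Step 1: column multipliers v_i = (∏_{j≠i}(α_i − α_j))^{−1} mod 11.
  i = 1 (α = 1): (1−3)(1−10)(1−8)(1−9) = (−2)·(−9)·(−7)·(−8) = 1008 ≡ 7, so v_1 = 7^{−1} = 8 (mod 11).
  i = 2 (α = 3): (3−1)(3−10)(3−8)(3−9) = 2·(−7)·(−5)·(−6) = −420 ≡ 9, so v_2 = 9^{−1} = 5 (mod 11).
  i = 3 (α = 10): (10−1)(10−3)(10−8)(10−9) = 9·7·2·1 = 126 ≡ 5, so v_3 = 5^{−1} = 9 (mod 11).
  i = 4 (α = 8): (8−1)(8−3)(8−10)(8−9) = 7·5·(−2)·(−1) = 70 ≡ 4, so v_4 = 4^{−1} = 3 (mod 11).
  i = 5 (α = 9): (9−1)(9−3)(9−10)(9−8) = 8·6·(−1)·1 = −48 ≡ 7, so v_5 = 7^{−1} = 8 (mod 11).
  v = [8, 5, 9, 3, 8].
Step 2: syndromes of r = [4, 7, 1, 9, 1] (all sums mod 11).
  S_0 = Σ v_i r_i = 8·4 + 5·7 + 9·1 + 3·9 + 8·1 = 111 ≡ 1.
  S_1 = Σ v_i α_i r_i = 8·1·4 + 5·3·7 + 9·10·1 + 3·8·9 + 8·9·1 = 515 ≡ 9.
  α_i^2 mod 11 = [1, 9, 1, 9, 4].
  S_2 = Σ v_i α_i^2 r_i = 8·1·4 + 5·9·7 + 9·1·1 + 3·9·9 + 8·4·1 = 631 ≡ 4.
  S = (1, 9, 4) ≠ 0, so r is not a codeword (an error is present).
Step 3: locate the error. For a single error e at position i, S_ℓ = v_i·e·α_i^ℓ, so α_err = S_1/S_0.
  S_0^{−1} = 1^{−1} = 1 (mod 11), so α_err = 9·1 = 9 ≡ 9 = α_5. Error position i = 5.
  Consistency check: S_2/S_1 = 4·5 = 20 ≡ 9 = α_err ✓ (single-error assumption holds).
Step 4: error magnitude e = S_0/v_5 = S_0·∏_{j≠5}(α_5 − α_j) = 1·7 = 7 ≡ 7 (mod 11).
Step 5: correct position 5: c_5 = r_5 − e = 1 − 7 ≡ 5 (mod 11). Hence c = [4, 7, 1, 9, 5].
  Check: interpolating c through the α_i gives m(x) = 8 + 7·x (degree < 2) with m(α_i) = c_i for every i, so c is indeed a codeword.


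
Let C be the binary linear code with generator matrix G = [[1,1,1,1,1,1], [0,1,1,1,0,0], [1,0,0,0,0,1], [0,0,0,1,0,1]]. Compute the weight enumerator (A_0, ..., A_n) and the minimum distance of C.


Weight distribution: A_0 = 1, A_1 = 1, A_2 = 3, A_3 = 6, A_4 = 3, A_5 = 1, A_6 = 1. Minimum distance d = 1.

Enumerate all 2^4 = 16 messages m ∈ F_2^4.
For each, compute codeword c = mG in F_2^6, then tally its weight.
  m = 0000 → c = 000000, weight = 0.
  m = 1000 → c = 111111, weight = 6.
  m = 0100 → c = 011100, weight = 3.
  m = 1100 → c = 100011, weight = 3.
  m = 0010 → c = 100001, weight = 2.
  m = 1010 → c = 011110, weight = 4.
  m = 0110 → c = 111101, weight = 5.
  m = 1110 → c = 000010, weight = 1.
  m = 0001 → c = 000101, weight = 2.
  m = 1001 → c = 111010, weight = 4.
  m = 0101 → c = 011001, weight = 3.
  m = 1101 → c = 100110, weight = 3.
  m = 0011 → c = 100100, weight = 2.
  m = 1011 → c = 011011, weight = 4.
  m = 0111 → c = 111000, weight = 3.
  m = 1111 → c = 000111, weight = 3.
Tally weights:
  weight 0: 1 codewords.
  weight 1: 1 codewords.
  weight 2: 3 codewords.
  weight 3: 6 codewords.
  weight 4: 3 codewords.
  weight 5: 1 codewords.
  weight 6: 1 codewords.
Minimum distance d = smallest w > 0 with A_w > 0 = 1.
Sanity: Σ A_w = 16 = 2^4 = 16 ✓.


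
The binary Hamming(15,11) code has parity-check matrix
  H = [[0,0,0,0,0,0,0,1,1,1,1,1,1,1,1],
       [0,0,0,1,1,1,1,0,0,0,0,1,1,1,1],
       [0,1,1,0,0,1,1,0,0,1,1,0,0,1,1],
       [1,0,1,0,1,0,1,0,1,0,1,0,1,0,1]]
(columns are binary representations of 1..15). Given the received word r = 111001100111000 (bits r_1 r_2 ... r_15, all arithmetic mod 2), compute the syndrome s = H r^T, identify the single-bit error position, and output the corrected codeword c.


s = (1, 1, 0, 0)^T, error position = 12, corrected codeword c = 111001100110000

Compute s = H r^T mod 2 one row at a time:
  s_1 = 0 + 0 + 1 + 1 + 1 + 0 + 0 + 0 = 3 ≡ 1 (mod 2).
  s_2 = 0 + 0 + 1 + 1 + 1 + 0 + 0 + 0 = 3 ≡ 1 (mod 2).
  s_3 = 1 + 1 + 1 + 1 + 1 + 1 + 0 + 0 = 6 ≡ 0 (mod 2).
  s_4 = 1 + 1 + 0 + 1 + 0 + 1 + 0 + 0 = 4 ≡ 0 (mod 2).
s = (1, 1, 0, 0)^T — this equals column 12 of H (binary 1100), so error is at position 12.
Correct: flip bit 12 of r = 111001100111000 to get c = 111001100110000.


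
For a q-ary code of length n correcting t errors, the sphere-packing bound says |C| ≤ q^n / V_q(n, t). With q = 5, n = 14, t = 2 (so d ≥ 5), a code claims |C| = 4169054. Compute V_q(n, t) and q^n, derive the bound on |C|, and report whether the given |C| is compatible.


V_q(n, t) = 1513, q^n = 6103515625, Hamming bound = 4034048, |C| = 4169054 > bound (violated).

Step 1: Compute V_q(n, t) = Σ_{j=0}^2 C(n, j) (q−1)^j.
  j = 0: C(14,0)·(4)^0 = 1·1 = 1.
  j = 1: C(14,1)·(4)^1 = 14·4 = 56.
  j = 2: C(14,2)·(4)^2 = 91·16 = 1456.
  V_q(n, t) = 1 + 56 + 1456 = 1513.
Step 2: q^n = 5^14 = 6103515625.
Step 3: Hamming bound ⌊q^n / V_q(n,t)⌋ = ⌊6103515625/1513⌋ = 4034048.
Step 4: Compare |C| = 4169054 to 4034048: violated.
The claimed |C| lies above the Hamming bound, so no 5-ary code of length 14 with d ≥ 5 can have 4169054 codewords.


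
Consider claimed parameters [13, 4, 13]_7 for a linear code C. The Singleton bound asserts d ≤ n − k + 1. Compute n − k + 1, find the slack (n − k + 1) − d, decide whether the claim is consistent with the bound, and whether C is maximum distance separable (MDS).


Singleton RHS = n − k + 1 = 10, slack = -3, bound violated (no such code; not MDS).

Singleton bound: d ≤ n − k + 1.
Here n = 13, k = 4, so n − k + 1 = 10.
Given d = 13, check d ≤ 10: NO.
Slack = (n − k + 1) − d = -3.
The slack is negative: d = 13 exceeds n − k + 1 = 10 by 3, so the Singleton bound is violated and no linear [13, 4, 13]_7 code can exist. In particular it is not MDS (MDS requires d = n − k + 1 exactly).
Description: the claimed parameters are [13, 4, 13]_7; such a code would be impossible (violates the Singleton bound).


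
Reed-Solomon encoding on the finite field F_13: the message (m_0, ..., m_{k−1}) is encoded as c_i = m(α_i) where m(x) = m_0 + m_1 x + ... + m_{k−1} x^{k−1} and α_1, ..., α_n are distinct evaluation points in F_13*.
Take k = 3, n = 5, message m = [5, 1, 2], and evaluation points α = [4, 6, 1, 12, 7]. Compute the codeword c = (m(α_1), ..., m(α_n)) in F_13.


c = [2, 5, 8, 6, 6]

Message polynomial: m(x) = 5 + 1·x + 2·x^2 (mod 13).
For each evaluation point α_i, compute m(α_i) mod 13:
  α_1 = 4: Horner steps 2 → 9 → 2, so m(4) = 2.
  α_2 = 6: Horner steps 2 → 0 → 5, so m(6) = 5.
  α_3 = 1: Horner steps 2 → 3 → 8, so m(1) = 8.
  α_4 = 12: Horner steps 2 → 12 → 6, so m(12) = 6.
  α_5 = 7: Horner steps 2 → 2 → 6, so m(7) = 6.
Codeword c = [2, 5, 8, 6, 6] ∈ F_13^5.


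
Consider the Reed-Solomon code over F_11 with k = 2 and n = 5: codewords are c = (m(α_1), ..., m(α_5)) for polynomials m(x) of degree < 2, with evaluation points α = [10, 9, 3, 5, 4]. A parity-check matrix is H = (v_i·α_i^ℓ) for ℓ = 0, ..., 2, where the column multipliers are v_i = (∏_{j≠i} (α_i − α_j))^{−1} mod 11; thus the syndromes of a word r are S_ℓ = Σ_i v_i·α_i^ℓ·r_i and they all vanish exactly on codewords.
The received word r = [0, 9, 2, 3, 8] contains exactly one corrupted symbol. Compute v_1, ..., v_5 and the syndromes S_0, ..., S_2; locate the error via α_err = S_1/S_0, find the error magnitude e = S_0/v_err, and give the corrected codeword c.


S = (4, 3, 5), error at position 2, error magnitude e = 4, c = [0, 5, 2, 3, 8].

Step 1: column multipliers v_i = (∏_{j≠i}(α_i − α_j))^{−1} mod 11.
  i = 1 (α = 10): (10−9)(10−3)(10−5)(10−4) = 1·7·5·6 = 210 ≡ 1, so v_1 = 1^{−1} = 1 (mod 11).
  i = 2 (α = 9): (9−10)(9−3)(9−5)(9−4) = (−1)·6·4·5 = −120 ≡ 1, so v_2 = 1^{−1} = 1 (mod 11).
  i = 3 (α = 3): (3−10)(3−9)(3−5)(3−4) = (−7)·(−6)·(−2)·(−1) = 84 ≡ 7, so v_3 = 7^{−1} = 8 (mod 11).
  i = 4 (α = 5): (5−10)(5−9)(5−3)(5−4) = (−5)·(−4)·2·1 = 40 ≡ 7, so v_4 = 7^{−1} = 8 (mod 11).
  i = 5 (α = 4): (4−10)(4−9)(4−3)(4−5) = (−6)·(−5)·1·(−1) = −30 ≡ 3, so v_5 = 3^{−1} = 4 (mod 11).
  v = [1, 1, 8, 8, 4].
Step 2: syndromes of r = [0, 9, 2, 3, 8] (all sums mod 11).
  S_0 = Σ v_i r_i = 1·0 + 1·9 + 8·2 + 8·3 + 4·8 = 81 ≡ 4.
  S_1 = Σ v_i α_i r_i = 1·10·0 + 1·9·9 + 8·3·2 + 8·5·3 + 4·4·8 = 377 ≡ 3.
  α_i^2 mod 11 = [1, 4, 9, 3, 5].
  S_2 = Σ v_i α_i^2 r_i = 1·1·0 + 1·4·9 + 8·9·2 + 8·3·3 + 4·5·8 = 412 ≡ 5.
  S = (4, 3, 5) ≠ 0, so r is not a codeword (an error is present).
Step 3: locate the error. For a single error e at position i, S_ℓ = v_i·e·α_i^ℓ, so α_err = S_1/S_0.
  S_0^{−1} = 4^{−1} = 3 (mod 11), so α_err = 3·3 = 9 ≡ 9 = α_2. Error position i = 2.
  Consistency check: S_2/S_1 = 5·4 = 20 ≡ 9 = α_err ✓ (single-error assumption holds).
Step 4: error magnitude e = S_0/v_2 = S_0·∏_{j≠2}(α_2 − α_j) = 4·1 = 4 ≡ 4 (mod 11).
Step 5: correct position 2: c_2 = r_2 − e = 9 − 4 ≡ 5 (mod 11). Hence c = [0, 5, 2, 3, 8].
  Check: interpolating c through the α_i gives m(x) = 6 + 6·x (degree < 2) with m(α_i) = c_i for every i, so c is indeed a codeword.


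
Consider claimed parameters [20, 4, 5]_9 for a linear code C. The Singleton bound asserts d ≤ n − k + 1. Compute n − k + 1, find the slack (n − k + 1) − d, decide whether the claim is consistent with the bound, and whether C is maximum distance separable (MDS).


Singleton RHS = n − k + 1 = 17, slack = 12, bound satisfied, not MDS.

Singleton bound: d ≤ n − k + 1.
Here n = 20, k = 4, so n − k + 1 = 17.
Given d = 5, check d ≤ 17: YES.
Slack = (n − k + 1) − d = 12.
The code is NOT MDS (slack = 12 > 0).
Description: the claimed parameters are [20, 4, 5]_9; such a code would be non-MDS.


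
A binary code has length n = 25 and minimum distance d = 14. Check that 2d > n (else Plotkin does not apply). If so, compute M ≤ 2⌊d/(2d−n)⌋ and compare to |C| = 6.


Plotkin bound M ≤ 8; given |C| = 6 ≤ bound (satisfied).

Check applicability: 2d = 28, n = 25.
2d − n = 3 > 0, so Plotkin applies.
Compute d/(2d−n) = 14/3 ≈ 4.6667.
⌊d/(2d−n)⌋ = 4.
Plotkin bound: M ≤ 2·4 = 8.
Given |C| = 6, check: satisfied.
This |C| is below the Plotkin bound.


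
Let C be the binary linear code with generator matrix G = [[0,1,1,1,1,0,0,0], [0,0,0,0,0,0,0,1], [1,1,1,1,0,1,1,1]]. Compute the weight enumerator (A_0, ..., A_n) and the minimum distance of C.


Weight distribution: A_0 = 1, A_1 = 1, A_4 = 2, A_5 = 2, A_6 = 1, A_7 = 1. Minimum distance d = 1.

Enumerate all 2^3 = 8 messages m ∈ F_2^3.
For each, compute codeword c = mG in F_2^8, then tally its weight.
  m = 000 → c = 00000000, weight = 0.
  m = 100 → c = 01111000, weight = 4.
  m = 010 → c = 00000001, weight = 1.
  m = 110 → c = 01111001, weight = 5.
  m = 001 → c = 11110111, weight = 7.
  m = 101 → c = 10001111, weight = 5.
  m = 011 → c = 11110110, weight = 6.
  m = 111 → c = 10001110, weight = 4.
Tally weights:
  weight 0: 1 codewords.
  weight 1: 1 codewords.
  weight 4: 2 codewords.
  weight 5: 2 codewords.
  weight 6: 1 codewords.
  weight 7: 1 codewords.
Minimum distance d = smallest w > 0 with A_w > 0 = 1.
Sanity: Σ A_w = 8 = 2^3 = 8 ✓.


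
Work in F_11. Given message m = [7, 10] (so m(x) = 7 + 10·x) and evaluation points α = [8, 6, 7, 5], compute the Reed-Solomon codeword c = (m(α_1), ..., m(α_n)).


c = [10, 1, 0, 2]

Message polynomial: m(x) = 7 + 10·x (mod 11).
For each evaluation point α_i, compute m(α_i) mod 11:
  α_1 = 8: Horner steps 10 → 10, so m(8) = 10.
  α_2 = 6: Horner steps 10 → 1, so m(6) = 1.
  α_3 = 7: Horner steps 10 → 0, so m(7) = 0.
  α_4 = 5: Horner steps 10 → 2, so m(5) = 2.
Codeword c = [10, 1, 0, 2] ∈ F_11^4.


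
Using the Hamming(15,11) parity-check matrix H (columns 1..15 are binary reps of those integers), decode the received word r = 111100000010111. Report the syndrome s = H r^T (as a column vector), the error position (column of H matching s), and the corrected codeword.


s = (0, 0, 1, 1)^T, error position = 3, corrected codeword c = 110100000010111

Compute s = H r^T mod 2 one row at a time:
  s_1 = 0 + 0 + 0 + 1 + 0 + 1 + 1 + 1 = 4 ≡ 0 (mod 2).
  s_2 = 1 + 0 + 0 + 0 + 0 + 1 + 1 + 1 = 4 ≡ 0 (mod 2).
  s_3 = 1 + 1 + 0 + 0 + 0 + 1 + 1 + 1 = 5 ≡ 1 (mod 2).
  s_4 = 1 + 1 + 0 + 0 + 0 + 1 + 1 + 1 = 5 ≡ 1 (mod 2).
s = (0, 0, 1, 1)^T — this equals column 3 of H (binary 0011), so error is at position 3.
Correct: flip bit 3 of r = 111100000010111 to get c = 110100000010111.


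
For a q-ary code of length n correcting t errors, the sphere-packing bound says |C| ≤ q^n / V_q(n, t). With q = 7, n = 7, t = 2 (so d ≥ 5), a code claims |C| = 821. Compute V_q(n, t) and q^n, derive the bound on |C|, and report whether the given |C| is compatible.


V_q(n, t) = 799, q^n = 823543, Hamming bound = 1030, |C| = 821 ≤ bound (satisfied).

Step 1: Compute V_q(n, t) = Σ_{j=0}^2 C(n, j) (q−1)^j.
  j = 0: C(7,0)·(6)^0 = 1·1 = 1.
  j = 1: C(7,1)·(6)^1 = 7·6 = 42.
  j = 2: C(7,2)·(6)^2 = 21·36 = 756.
  V_q(n, t) = 1 + 42 + 756 = 799.
Step 2: q^n = 7^7 = 823543.
Step 3: Hamming bound ⌊q^n / V_q(n,t)⌋ = ⌊823543/799⌋ = 1030.
Step 4: Compare |C| = 821 to 1030: satisfied.
The claimed |C| lies below the Hamming bound.


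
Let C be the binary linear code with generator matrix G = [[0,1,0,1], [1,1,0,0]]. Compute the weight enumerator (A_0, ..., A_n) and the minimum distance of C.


Weight distribution: A_0 = 1, A_2 = 3. Minimum distance d = 2.

Enumerate all 2^2 = 4 messages m ∈ F_2^2.
For each, compute codeword c = mG in F_2^4, then tally its weight.
  m = 00 → c = 0000, weight = 0.
  m = 10 → c = 0101, weight = 2.
  m = 01 → c = 1100, weight = 2.
  m = 11 → c = 1001, weight = 2.
Tally weights:
  weight 0: 1 codewords.
  weight 2: 3 codewords.
Minimum distance d = smallest w > 0 with A_w > 0 = 2.
Sanity: Σ A_w = 4 = 2^2 = 4 ✓.
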